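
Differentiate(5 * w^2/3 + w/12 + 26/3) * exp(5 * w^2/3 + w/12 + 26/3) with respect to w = 50*w^3*exp(5*w^2/3 + w/12 + 26/3)/9 + 5*w^2*exp(5*w^2/3 + w/12 + 26/3)/12 + 1547*w*exp(5*w^2/3 + w/12 + 26/3)/48 + 29*exp(5*w^2/3 + w/12 + 26/3)/36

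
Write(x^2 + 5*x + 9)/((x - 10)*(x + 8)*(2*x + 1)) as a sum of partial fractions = -3/(35*(2*x + 1)) + 11/(90*(x + 8)) + 53/(126*(x - 10))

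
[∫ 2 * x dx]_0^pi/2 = pi^2/4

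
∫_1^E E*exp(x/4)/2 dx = -2*exp(5/4) + 2*exp(E/4 + 1)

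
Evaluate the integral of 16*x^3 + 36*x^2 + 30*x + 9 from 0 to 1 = 40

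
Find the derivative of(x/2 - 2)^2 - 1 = x/2 - 2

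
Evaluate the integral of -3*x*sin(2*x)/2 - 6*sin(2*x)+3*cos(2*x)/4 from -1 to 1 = 3*cos(2)/2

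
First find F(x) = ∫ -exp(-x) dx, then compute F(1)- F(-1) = -E + exp(-1)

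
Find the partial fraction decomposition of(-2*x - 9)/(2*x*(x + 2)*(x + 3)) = -1/(2*(x + 3)) + 5/(4*(x + 2)) - 3/(4*x)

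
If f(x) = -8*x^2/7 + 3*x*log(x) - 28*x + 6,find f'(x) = -16*x/7 + 3*log(x) - 25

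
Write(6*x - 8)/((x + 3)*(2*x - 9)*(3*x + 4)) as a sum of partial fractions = 144/(175*(3*x + 4)) + 76/(525*(2*x - 9)) - 26/(75*(x + 3))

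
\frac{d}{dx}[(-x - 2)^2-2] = 2*x + 4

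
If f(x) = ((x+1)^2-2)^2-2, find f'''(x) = 24*x + 24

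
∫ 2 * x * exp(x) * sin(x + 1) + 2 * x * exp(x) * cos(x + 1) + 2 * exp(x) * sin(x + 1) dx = 2*x*exp(x)*sin(x + 1) + C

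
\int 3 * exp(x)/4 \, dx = 3*exp(x)/4 + C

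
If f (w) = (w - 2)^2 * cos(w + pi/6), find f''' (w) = w^2*sin(w + pi/6) - 4*w*sin(w + pi/6) - 6*w*cos(w + pi/6) - 2*sin(w + pi/6) + 12*cos(w + pi/6)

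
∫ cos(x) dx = sin(x) + C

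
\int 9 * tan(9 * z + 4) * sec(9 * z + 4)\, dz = sec(9*z + 4) + C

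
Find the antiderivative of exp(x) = exp(x) + C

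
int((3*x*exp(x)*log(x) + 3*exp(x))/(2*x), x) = 3*exp(x)*log(x)/2 + C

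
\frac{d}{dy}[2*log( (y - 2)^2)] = 4/(y - 2)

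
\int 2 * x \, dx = x^2 + C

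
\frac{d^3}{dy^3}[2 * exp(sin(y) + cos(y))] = (-sqrt(2)*sin(3*y + pi/4) - 6*cos(2*y) + sqrt(2)*cos(y + pi/4))*exp(sin(y))*exp(cos(y))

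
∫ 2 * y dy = y^2 + C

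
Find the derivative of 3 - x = -1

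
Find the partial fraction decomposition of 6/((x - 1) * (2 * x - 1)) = -12/(2*x - 1) + 6/(x - 1)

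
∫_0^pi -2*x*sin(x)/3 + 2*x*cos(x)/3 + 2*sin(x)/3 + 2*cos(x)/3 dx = -2*pi/3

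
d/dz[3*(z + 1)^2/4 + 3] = 3*z/2 + 3/2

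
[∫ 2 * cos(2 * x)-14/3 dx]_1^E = -14*E/3 - sin(2) + sin(2*E) + 14/3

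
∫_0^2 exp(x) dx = -1 + exp(2)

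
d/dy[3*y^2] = 6*y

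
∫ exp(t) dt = exp(t) + C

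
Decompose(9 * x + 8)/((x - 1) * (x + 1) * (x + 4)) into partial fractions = -28/(15*(x + 4)) + 1/(6*(x + 1)) + 17/(10*(x - 1))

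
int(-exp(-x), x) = exp(-x) + C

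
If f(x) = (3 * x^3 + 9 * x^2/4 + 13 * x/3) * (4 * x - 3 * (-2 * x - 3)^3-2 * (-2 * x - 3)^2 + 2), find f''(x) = 2160*x^4 + 7080*x^3 + 9060*x^2 + 5687*x + 9139/6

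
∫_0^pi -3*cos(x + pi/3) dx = 3*sqrt(3)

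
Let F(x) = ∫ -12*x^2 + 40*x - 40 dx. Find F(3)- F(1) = -24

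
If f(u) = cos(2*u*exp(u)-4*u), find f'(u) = 2*(-u*exp(u) - exp(u) + 2)*sin(2*u*(exp(u) - 2))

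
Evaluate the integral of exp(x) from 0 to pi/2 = -1 + exp(pi/2)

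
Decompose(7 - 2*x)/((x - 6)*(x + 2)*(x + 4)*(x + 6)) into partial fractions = -19/(96*(x + 6)) + 3/(8*(x + 4)) - 11/(64*(x + 2)) - 1/(192*(x - 6))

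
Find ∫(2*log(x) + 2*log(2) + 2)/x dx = (log(2*x) + 1)^2 + C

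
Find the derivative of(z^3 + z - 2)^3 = 9*z^8 + 21*z^6 - 36*z^5 + 15*z^4 - 48*z^3 + 39*z^2 - 12*z + 12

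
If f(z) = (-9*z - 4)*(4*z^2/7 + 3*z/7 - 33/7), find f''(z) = -216*z/7 - 86/7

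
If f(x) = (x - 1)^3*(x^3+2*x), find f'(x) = 6*x^5 - 15*x^4 + 20*x^3 - 21*x^2 + 12*x - 2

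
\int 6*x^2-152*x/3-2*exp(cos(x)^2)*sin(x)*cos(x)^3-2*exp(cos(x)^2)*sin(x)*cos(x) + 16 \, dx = 2*x*(x - 12)*(3*x - 2)/3 + exp(cos(x)^2)*cos(x)^2 + C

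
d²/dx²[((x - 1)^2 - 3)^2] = 12*x^2 - 24*x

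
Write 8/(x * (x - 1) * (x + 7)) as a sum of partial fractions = 1/(7*(x + 7)) + 1/(x - 1) - 8/(7*x)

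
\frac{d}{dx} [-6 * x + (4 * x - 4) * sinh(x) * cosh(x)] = 4*x*cosh(2*x) + 2*sinh(2*x) - 4*cosh(2*x) - 6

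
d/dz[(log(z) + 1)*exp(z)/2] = (z*exp(z)*log(z) + z*exp(z) + exp(z))/(2*z)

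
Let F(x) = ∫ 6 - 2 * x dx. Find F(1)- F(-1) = 12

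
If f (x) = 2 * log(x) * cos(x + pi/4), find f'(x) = 2*(-x*log(x)*sin(x + pi/4) + cos(x + pi/4))/x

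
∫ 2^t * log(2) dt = 2^t + C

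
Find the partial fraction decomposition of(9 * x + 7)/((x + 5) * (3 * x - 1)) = 15/(8*(3*x - 1)) + 19/(8*(x + 5))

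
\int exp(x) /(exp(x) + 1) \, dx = log(3*exp(x) + 3) + C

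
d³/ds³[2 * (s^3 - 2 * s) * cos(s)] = 2*s^3*sin(s) - 18*s^2*cos(s) - 40*s*sin(s) + 24*cos(s)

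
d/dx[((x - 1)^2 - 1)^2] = 4*x^3 - 12*x^2 + 8*x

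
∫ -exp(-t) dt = exp(-t) + C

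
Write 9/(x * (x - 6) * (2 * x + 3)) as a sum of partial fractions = 4/(5*(2*x + 3)) + 1/(10*(x - 6)) - 1/(2*x)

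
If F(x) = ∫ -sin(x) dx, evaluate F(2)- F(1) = -cos(1) + cos(2)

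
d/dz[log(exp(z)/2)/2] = 1/2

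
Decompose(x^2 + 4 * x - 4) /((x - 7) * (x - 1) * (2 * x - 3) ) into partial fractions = -17/(11*(2*x - 3)) + 1/(6*(x - 1)) + 73/(66*(x - 7))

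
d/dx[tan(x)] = cos(x)^(-2)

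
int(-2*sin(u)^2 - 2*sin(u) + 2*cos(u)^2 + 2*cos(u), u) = (sqrt(2)*sin(u + pi/4) + 1)^2 + C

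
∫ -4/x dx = -4*log(x) + C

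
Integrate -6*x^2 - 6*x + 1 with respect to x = -2*x^3 - 3*x^2 + x + C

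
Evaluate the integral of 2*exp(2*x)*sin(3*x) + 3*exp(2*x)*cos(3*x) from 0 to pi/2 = -exp(pi)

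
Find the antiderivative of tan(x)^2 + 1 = tan(x) + C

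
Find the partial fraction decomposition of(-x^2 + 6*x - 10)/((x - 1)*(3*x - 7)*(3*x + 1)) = -109/(96*(3*x + 1)) - 13/(96*(3*x - 7)) + 5/(16*(x - 1))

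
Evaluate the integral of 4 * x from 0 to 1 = 2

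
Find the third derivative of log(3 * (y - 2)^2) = 4/(y^3 - 6*y^2 + 12*y - 8)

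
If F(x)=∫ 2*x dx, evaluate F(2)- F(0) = 4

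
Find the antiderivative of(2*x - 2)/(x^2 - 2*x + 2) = log((x - 1)^2 + 1) + C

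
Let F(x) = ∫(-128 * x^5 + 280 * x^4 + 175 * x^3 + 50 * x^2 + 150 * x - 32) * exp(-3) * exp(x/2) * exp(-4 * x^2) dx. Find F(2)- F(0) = -144*exp(-18) + 24*exp(-3)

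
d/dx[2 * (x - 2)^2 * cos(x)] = -2*x^2*sin(x) + 8*x*sin(x) + 4*x*cos(x) - 8*sin(x) - 8*cos(x)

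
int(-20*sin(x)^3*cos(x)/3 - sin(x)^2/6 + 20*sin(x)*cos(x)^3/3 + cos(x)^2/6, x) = sin(2*x)/12 - 5*cos(4*x)/12 + C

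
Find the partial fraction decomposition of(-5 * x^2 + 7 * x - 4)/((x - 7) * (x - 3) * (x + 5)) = -41/(24*(x + 5)) + 7/(8*(x - 3)) - 25/(6*(x - 7))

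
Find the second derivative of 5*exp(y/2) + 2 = 5*exp(y/2)/4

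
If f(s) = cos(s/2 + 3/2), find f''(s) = -cos(s/2 + 3/2)/4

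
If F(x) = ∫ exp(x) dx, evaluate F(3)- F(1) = -E + exp(3)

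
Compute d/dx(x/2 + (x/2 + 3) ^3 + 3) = 3*x^2/8 + 9*x/2 + 14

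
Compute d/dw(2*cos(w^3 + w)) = -2*(3*w^2 + 1)*sin(w*(w^2 + 1))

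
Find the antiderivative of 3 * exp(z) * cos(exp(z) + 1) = 3*sin(exp(z) + 1) + C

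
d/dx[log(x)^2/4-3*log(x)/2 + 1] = (log(x) - 3)/(2*x)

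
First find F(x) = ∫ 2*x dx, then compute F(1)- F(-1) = 0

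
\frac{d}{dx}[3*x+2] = 3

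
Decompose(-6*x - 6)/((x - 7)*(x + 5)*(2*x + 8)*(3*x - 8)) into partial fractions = 297/(5980*(3*x - 8)) - 1/(23*(x + 5)) + 9/(220*(x + 4)) - 2/(143*(x - 7))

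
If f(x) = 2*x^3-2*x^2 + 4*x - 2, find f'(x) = 6*x^2 - 4*x + 4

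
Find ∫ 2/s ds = 2*log(s) + C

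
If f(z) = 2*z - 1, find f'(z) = 2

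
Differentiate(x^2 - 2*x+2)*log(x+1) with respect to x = (2*x^2*log(x + 1) + x^2 - 2*x - 2*log(x + 1) + 2)/(x + 1)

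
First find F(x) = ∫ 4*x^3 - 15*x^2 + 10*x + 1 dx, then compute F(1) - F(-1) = -8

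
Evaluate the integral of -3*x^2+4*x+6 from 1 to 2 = 5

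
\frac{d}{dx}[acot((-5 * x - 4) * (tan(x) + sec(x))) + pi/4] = (5*x + 5*cos(x) + 4)/(25*x^2*sin(x) + 25*x^2 + 40*x*sin(x) + 40*x + 15*sin(x) + 17)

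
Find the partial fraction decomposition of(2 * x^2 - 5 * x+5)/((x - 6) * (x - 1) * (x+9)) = 106/(75*(x + 9)) - 1/(25*(x - 1)) + 47/(75*(x - 6))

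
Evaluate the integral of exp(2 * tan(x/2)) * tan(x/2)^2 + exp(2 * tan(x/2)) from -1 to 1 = -exp(-2*tan(1/2)) + exp(2*tan(1/2))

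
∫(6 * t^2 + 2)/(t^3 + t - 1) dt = 2*log(t^3 + t - 1) + C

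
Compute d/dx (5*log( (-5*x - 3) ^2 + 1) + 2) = (50*x + 30)/(5*x^2 + 6*x + 2)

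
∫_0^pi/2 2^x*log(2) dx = -1 + 2^(pi/2)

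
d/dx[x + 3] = 1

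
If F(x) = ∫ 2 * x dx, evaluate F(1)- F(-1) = 0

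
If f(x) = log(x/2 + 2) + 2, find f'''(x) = 2/(x^3 + 12*x^2 + 48*x + 64)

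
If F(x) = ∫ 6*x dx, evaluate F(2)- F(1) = 9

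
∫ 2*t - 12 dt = t^2 - 12*t + C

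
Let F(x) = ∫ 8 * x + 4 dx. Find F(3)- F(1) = 40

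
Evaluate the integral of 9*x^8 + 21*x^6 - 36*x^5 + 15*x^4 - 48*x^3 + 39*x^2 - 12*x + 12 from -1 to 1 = 64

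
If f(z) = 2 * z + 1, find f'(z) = 2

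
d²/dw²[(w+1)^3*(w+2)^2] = 20*w^3 + 84*w^2 + 114*w + 50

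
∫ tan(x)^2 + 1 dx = tan(x) + C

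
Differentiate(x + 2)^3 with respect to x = 3*x^2 + 12*x + 12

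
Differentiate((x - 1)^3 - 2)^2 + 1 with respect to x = 6*x^5 - 30*x^4 + 60*x^3 - 72*x^2 + 54*x - 18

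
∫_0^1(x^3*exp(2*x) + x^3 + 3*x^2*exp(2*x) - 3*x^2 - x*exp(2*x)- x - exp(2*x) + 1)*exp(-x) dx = 0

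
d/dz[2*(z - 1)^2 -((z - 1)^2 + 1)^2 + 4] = -4*z^3 + 12*z^2 - 12*z + 4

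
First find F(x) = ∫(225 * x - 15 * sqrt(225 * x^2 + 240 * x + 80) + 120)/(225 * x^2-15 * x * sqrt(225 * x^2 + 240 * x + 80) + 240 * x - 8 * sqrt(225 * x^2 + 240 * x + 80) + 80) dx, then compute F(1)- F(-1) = log(-23/4 + sqrt(545)/4) - log(7/4 + sqrt(65)/4)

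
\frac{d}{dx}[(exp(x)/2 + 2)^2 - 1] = exp(2*x)/2 + 2*exp(x)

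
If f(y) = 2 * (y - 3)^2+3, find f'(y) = 4*y - 12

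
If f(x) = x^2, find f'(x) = 2*x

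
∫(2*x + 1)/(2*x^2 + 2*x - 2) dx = log(x^2 + x - 1)/2 + C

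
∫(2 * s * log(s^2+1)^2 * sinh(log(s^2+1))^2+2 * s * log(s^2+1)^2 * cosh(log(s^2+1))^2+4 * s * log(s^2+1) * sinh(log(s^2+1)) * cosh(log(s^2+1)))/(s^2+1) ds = log(s^2 + 1)^2*sinh(2*log(s^2 + 1))/2 + C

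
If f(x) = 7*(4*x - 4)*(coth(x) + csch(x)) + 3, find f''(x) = -14*(-4*x*cosh(x) - x*cosh(2*x) - 3*x + 4*sinh(x) + 2*sinh(2*x) + 4*cosh(x) + cosh(2*x) + 3)/sinh(x)^3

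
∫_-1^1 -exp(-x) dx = -E + exp(-1)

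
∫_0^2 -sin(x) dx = -1 + cos(2)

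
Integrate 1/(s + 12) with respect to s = log(s/2 + 6) + C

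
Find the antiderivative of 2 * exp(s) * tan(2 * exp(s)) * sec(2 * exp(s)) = sec(2*exp(s)) + C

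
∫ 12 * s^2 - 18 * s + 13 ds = 4*s^3 - 9*s^2 + 13*s + C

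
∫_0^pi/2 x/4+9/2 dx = -32 + pi/4 + 2*(pi/8 + 4)^2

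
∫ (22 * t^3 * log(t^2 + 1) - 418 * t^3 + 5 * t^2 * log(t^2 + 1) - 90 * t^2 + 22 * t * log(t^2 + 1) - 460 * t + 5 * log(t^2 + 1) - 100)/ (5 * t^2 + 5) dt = (log(t^2 + 1) - 20)*(11*t^2 + 5*t - 10)/5 + C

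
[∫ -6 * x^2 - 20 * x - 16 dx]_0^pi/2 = (-pi - 2)*(pi/2 + 2)^2 + 8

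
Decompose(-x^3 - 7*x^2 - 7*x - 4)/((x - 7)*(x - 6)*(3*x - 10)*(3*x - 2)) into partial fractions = 163/(3648*(3*x - 2)) - 1919/(1056*(3*x - 10)) + 257/(64*(x - 6)) - 739/(209*(x - 7))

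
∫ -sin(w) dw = cos(w) + C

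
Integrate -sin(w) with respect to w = cos(w) + C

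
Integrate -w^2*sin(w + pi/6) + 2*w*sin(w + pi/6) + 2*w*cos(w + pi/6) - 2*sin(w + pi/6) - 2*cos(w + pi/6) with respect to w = ((w - 1)^2 + 1)*cos(w + pi/6) + C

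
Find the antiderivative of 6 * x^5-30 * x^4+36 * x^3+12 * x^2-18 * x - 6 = x^6 - 6*x^5 + 9*x^4 + 4*x^3 - 9*x^2 - 6*x + C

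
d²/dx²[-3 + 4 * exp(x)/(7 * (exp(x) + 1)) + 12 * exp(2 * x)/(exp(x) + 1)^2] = (-172*exp(3*x) + 336*exp(2*x) + 4*exp(x))/(7*exp(4*x) + 28*exp(3*x) + 42*exp(2*x) + 28*exp(x) + 7)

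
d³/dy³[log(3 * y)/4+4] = 1/(2*y^3)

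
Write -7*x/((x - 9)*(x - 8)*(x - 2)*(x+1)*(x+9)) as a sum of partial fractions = 7/(2992*(x + 9)) - 7/(2160*(x + 1)) - 1/(99*(x - 2)) + 28/(459*(x - 8)) - 1/(20*(x - 9))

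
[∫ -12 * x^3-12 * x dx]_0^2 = -72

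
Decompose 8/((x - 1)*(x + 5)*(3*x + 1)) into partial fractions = -9/(7*(3*x + 1)) + 2/(21*(x + 5)) + 1/(3*(x - 1))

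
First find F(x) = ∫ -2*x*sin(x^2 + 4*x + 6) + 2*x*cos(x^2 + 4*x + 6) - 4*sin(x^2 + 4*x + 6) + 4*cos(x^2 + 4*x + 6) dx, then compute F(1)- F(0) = sin(11) - cos(6) + cos(11) - sin(6)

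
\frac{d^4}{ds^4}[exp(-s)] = exp(-s)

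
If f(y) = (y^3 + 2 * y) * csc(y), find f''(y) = (-y^3 + 2*y^3/sin(y)^2 - 6*y^2*cos(y)/sin(y) + 4*y + 4*y/sin(y)^2 - 4*cos(y)/sin(y))/sin(y)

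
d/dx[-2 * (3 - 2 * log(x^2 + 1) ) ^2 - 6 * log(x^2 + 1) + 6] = (-32*x*log(x^2 + 1) + 36*x)/(x^2 + 1)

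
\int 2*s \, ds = s^2 + C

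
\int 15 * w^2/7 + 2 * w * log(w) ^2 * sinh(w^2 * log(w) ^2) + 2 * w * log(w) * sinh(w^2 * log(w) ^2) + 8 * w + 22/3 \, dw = 5*w^3/7 + 4*w^2 + 22*w/3 + cosh(w^2*log(w)^2) + C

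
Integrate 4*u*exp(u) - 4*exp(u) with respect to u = 4*(u - 2)*exp(u) + C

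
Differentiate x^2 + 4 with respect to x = 2*x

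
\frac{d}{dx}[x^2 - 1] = 2*x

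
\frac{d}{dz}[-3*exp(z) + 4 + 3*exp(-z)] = (-3*exp(2*z) - 3)*exp(-z)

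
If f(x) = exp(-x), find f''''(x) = exp(-x)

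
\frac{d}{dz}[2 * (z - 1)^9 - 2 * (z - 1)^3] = 18*z^8 - 144*z^7 + 504*z^6 - 1008*z^5 + 1260*z^4 - 1008*z^3 + 498*z^2 - 132*z + 12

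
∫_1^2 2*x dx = 3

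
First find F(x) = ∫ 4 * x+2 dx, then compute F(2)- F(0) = 12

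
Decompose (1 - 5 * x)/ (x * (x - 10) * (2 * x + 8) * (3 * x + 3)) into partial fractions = -1/(48*(x + 4)) + 1/(33*(x + 1)) - 7/(1320*(x - 10)) - 1/(240*x)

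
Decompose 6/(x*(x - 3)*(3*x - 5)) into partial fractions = -27/(10*(3*x - 5)) + 1/(2*(x - 3)) + 2/(5*x)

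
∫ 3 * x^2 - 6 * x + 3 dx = x^3 - 3*x^2 + 3*x + C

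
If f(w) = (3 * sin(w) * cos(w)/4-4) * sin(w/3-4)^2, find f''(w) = -3*sin(2*w)/4 + sin(4*w/3 + 8)/6 + 2*sin(8*w/3 - 8)/3 - 8*cos(2*w/3 - 8)/9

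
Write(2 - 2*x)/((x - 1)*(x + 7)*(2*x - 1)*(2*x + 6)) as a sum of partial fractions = -4/(105*(2*x - 1)) - 1/(60*(x + 7)) + 1/(28*(x + 3))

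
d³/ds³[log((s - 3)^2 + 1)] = (4*s^3 - 36*s^2 + 96*s - 72)/(s^6 - 18*s^5 + 138*s^4 - 576*s^3 + 1380*s^2 - 1800*s + 1000)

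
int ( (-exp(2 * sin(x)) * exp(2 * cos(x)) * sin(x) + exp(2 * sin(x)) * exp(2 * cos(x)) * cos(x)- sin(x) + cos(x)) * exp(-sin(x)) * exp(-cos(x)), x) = 2*sinh(sqrt(2)*sin(x + pi/4)) + C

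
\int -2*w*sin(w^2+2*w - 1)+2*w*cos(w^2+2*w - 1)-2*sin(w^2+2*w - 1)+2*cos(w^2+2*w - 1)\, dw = sin((w + 1)^2 - 2) + cos((w + 1)^2 - 2) + C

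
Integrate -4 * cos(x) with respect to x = -4*sin(x) + C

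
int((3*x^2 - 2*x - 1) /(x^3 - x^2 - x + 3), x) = log(x^3 - x^2 - x + 3) + C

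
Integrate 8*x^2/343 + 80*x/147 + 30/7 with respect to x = 8*x^3/1029 + 40*x^2/147 + 30*x/7 + C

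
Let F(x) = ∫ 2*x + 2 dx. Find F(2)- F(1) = 5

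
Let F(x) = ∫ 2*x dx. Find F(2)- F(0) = 4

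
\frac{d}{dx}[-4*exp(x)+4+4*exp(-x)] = (-4*exp(2*x) - 4)*exp(-x)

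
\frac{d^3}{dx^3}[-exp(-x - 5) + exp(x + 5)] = (exp(2*x + 10) + 1)*exp(-x - 5)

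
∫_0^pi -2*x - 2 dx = 1 - (1 + pi)^2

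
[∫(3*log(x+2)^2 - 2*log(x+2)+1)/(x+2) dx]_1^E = -log(2 + E)^2 - log(3)^3 - log(3) + log(3)^2 + log(2 + E) + log(2 + E)^3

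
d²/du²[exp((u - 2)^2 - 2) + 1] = 4*u^2*exp(u^2 - 4*u + 2) - 16*u*exp(u^2 - 4*u + 2) + 18*exp(u^2 - 4*u + 2)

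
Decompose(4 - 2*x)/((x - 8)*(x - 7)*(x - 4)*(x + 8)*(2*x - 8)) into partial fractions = 1/(3456*(x + 8)) - 1/(72*(x - 4)) - 1/(72*(x - 4)^2) + 1/(27*(x - 7)) - 3/(128*(x - 8))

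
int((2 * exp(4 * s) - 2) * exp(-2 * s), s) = 4*sinh(s)^2 + C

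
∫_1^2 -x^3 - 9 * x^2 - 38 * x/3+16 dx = -111/4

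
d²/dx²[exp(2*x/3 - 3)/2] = 2*exp(2*x/3 - 3)/9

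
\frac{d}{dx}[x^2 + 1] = 2*x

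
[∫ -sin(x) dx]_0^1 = -1 + cos(1)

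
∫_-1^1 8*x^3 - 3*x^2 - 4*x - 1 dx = -4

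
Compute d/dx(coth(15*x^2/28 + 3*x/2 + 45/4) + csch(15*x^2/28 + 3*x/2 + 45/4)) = -(15*x*cosh(15*x^2/28 + 3*x/2 + 45/4) + 15*x + 21*cosh(15*x^2/28 + 3*x/2 + 45/4) + 21)/(14*sinh(15*x^2/28 + 3*x/2 + 45/4)^2)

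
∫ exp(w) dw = exp(w) + C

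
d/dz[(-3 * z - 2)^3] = -81*z^2 - 108*z - 36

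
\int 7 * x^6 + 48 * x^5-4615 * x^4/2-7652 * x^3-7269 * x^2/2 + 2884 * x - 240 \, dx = x^7 + 8*x^6 - 923*x^5/2 - 1913*x^4 - 2423*x^3/2 + 1442*x^2 - 240*x + C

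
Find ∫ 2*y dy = y^2 + C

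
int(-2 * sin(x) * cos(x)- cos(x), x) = -sin(x) + cos(x)^2 + C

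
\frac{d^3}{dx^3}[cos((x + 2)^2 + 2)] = 8*x^3*sin(x^2 + 4*x + 6) + 48*x^2*sin(x^2 + 4*x + 6) + 96*x*sin(x^2 + 4*x + 6) - 12*x*cos(x^2 + 4*x + 6) + 64*sin(x^2 + 4*x + 6) - 24*cos(x^2 + 4*x + 6)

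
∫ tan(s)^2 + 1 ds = tan(s) + C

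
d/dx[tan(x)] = cos(x)^(-2)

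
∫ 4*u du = 2*u^2 + C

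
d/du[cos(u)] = -sin(u)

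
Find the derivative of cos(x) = -sin(x)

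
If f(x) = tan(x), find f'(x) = cos(x)^(-2)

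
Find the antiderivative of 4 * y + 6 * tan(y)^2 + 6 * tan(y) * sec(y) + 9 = 2*y^2 + 3*y + 6*tan(y) + 6*sec(y) + C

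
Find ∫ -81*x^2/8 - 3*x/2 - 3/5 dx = -27*x^3/8 - 3*x^2/4 - 3*x/5 + C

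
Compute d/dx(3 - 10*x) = -10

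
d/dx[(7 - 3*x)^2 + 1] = 18*x - 42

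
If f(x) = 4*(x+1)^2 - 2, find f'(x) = 8*x + 8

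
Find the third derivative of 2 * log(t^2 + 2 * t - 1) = (8*t^3 + 24*t^2 + 72*t + 56)/(t^6 + 6*t^5 + 9*t^4 - 4*t^3 - 9*t^2 + 6*t - 1)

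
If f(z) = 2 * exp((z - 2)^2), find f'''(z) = 16*z^3*exp(z^2 - 4*z + 4) - 96*z^2*exp(z^2 - 4*z + 4) + 216*z*exp(z^2 - 4*z + 4) - 176*exp(z^2 - 4*z + 4)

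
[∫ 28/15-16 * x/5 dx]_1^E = -8*exp(2)/5 - 4/15 + 28*E/15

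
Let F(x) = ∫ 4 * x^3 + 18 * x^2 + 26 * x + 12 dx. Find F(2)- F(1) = 108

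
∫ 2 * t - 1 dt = t^2 - t + C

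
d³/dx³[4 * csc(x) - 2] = 4*(1 - 6/sin(x)^2)*cos(x)/sin(x)^2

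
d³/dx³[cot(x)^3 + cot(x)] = -60*cot(x)^6 - 120*cot(x)^4 - 68*cot(x)^2 - 8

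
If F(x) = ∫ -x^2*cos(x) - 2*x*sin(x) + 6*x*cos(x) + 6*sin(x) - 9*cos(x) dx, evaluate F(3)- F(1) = 4*sin(1)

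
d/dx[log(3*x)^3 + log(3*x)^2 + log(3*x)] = (3*log(x)^2 + 2*log(x) + 6*log(3)*log(x) + 1 + 2*log(3) + 3*log(3)^2)/x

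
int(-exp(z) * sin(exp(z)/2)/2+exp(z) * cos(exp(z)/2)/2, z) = sqrt(2)*sin(exp(z)/2 + pi/4) + C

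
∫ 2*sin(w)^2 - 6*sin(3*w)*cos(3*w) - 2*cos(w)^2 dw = -sin(2*w) + cos(3*w)^2 + C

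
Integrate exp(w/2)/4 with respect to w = exp(w/2)/2 + C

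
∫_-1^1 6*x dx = 0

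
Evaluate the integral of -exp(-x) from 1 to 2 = -exp(-1) + exp(-2)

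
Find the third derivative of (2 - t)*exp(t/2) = -t*exp(t/2)/8 - exp(t/2)/2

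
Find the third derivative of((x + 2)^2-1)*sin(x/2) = -x^2*cos(x/2)/8 - 3*x*sin(x/2)/2 - x*cos(x/2)/2 - 3*sin(x/2) + 21*cos(x/2)/8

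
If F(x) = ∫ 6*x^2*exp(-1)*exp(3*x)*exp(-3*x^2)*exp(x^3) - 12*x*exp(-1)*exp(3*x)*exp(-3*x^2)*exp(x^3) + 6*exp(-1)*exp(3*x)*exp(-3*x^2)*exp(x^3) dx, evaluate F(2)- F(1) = -2 + 2*E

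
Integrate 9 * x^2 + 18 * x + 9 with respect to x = 3*x^3 + 9*x^2 + 9*x + C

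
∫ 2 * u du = u^2 + C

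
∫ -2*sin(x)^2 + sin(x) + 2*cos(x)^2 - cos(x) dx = sin(2*x) - sqrt(2)*sin(x + pi/4) + C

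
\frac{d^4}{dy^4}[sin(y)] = sin(y)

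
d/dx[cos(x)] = -sin(x)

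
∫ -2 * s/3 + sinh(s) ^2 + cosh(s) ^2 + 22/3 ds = -s^2/3 + 22*s/3 + sinh(2*s)/2 + C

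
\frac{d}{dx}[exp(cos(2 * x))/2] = -exp(cos(2*x))*sin(2*x)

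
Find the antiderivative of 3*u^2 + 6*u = u^3 + 3*u^2 + C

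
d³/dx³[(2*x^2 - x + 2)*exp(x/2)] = x^2*exp(x/2)/4 + 23*x*exp(x/2)/8 + 11*exp(x/2)/2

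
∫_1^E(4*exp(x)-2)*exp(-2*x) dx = -(-2 + exp(-1))^2 + (-2 + exp(-E))^2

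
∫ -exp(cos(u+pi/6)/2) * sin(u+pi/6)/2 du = exp(cos(u + pi/6)/2) + C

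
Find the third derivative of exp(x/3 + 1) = exp(x/3 + 1)/27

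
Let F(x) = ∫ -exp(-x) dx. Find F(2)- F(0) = -1 + exp(-2)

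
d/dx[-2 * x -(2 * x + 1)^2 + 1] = -8*x - 6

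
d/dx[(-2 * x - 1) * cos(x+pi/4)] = 2*x*sin(x + pi/4) + sin(x + pi/4) - 2*cos(x + pi/4)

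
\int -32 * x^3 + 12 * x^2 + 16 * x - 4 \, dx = -8*x^4 + 4*x^3 + 8*x^2 - 4*x + C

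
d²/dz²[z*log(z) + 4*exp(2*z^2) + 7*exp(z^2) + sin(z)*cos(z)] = (64*z^3*exp(2*z^2) + 28*z^3*exp(z^2) + 16*z*exp(2*z^2) + 14*z*exp(z^2) - 2*z*sin(2*z) + 1)/z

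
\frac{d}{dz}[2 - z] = -1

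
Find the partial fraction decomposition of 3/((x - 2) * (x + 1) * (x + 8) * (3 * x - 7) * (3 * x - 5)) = 81/(464*(3*x - 5)) + 81/(620*(3*x - 7)) + 3/(62930*(x + 8)) - 1/(560*(x + 1)) - 1/(10*(x - 2))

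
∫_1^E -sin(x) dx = cos(E) - cos(1)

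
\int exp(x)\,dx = exp(x) + C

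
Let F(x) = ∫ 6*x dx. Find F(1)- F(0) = 3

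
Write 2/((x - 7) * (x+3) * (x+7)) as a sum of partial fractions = 1/(28*(x + 7)) - 1/(20*(x + 3)) + 1/(70*(x - 7))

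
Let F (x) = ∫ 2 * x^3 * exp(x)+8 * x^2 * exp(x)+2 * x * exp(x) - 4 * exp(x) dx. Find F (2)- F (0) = 2 + 18*exp(2)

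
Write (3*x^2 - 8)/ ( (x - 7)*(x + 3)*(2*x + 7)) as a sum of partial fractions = 115/(21*(2*x + 7)) - 19/(10*(x + 3)) + 139/(210*(x - 7))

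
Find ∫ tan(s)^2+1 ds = tan(s) + C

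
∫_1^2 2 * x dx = 3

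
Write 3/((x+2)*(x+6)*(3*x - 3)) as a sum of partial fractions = 1/(28*(x + 6)) - 1/(12*(x + 2)) + 1/(21*(x - 1))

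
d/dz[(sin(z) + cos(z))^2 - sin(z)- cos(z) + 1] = 2*cos(2*z) - sqrt(2)*cos(z + pi/4)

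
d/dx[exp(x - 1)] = exp(x - 1)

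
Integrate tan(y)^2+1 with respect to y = tan(y) + C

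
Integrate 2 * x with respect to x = x^2 + C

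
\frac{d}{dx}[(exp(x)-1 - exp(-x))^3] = (3*exp(6*x) - 6*exp(5*x) + 6*exp(x) + 3)*exp(-3*x)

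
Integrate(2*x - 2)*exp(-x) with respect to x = -2*x*exp(-x) + C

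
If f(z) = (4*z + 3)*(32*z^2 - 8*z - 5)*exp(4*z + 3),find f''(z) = 2048*z^3*exp(4*z + 3) + 4096*z^2*exp(4*z + 3) + 1088*z*exp(4*z + 3) - 464*exp(4*z + 3)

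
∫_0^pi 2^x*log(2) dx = -1 + 2^pi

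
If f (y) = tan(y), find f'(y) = cos(y)^(-2)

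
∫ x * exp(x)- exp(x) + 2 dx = (x - 2)*(exp(x) + 2) + C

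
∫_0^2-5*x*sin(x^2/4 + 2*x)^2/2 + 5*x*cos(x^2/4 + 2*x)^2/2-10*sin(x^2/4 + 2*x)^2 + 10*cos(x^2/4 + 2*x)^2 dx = 5*sin(10)/2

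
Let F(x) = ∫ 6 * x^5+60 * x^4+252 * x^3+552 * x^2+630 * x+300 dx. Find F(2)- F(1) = 3913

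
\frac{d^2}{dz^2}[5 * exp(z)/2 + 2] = 5*exp(z)/2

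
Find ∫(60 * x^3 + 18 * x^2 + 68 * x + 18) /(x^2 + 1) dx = 30*x^2 + 18*x + 4*log(x^2 + 1) + C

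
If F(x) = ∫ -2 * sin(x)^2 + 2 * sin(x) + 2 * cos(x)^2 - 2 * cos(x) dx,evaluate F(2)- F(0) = (-1 + cos(2) + sin(2))^2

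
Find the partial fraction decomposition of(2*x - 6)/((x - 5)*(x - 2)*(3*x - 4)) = -15/(11*(3*x - 4)) + 1/(3*(x - 2)) + 4/(33*(x - 5))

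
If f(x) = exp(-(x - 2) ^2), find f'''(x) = (-8*x^3 + 48*x^2 - 84*x + 40)*exp(-x^2 + 4*x - 4)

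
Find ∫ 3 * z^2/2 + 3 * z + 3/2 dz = z^3/2 + 3*z^2/2 + 3*z/2 + C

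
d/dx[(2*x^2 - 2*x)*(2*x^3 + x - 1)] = 20*x^4 - 16*x^3 + 6*x^2 - 8*x + 2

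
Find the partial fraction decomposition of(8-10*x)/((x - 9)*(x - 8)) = 72/(x - 8) - 82/(x - 9)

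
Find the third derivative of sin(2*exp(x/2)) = -exp(3*x/2)*cos(2*exp(x/2)) + exp(x/2)*cos(2*exp(x/2))/4 - 3*exp(x)*sin(2*exp(x/2))/2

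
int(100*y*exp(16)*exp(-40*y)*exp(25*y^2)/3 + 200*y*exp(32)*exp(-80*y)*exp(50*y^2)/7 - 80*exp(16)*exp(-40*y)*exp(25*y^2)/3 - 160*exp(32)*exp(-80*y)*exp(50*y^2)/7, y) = 2*(3*exp((5*y - 4)^2) + 7)*exp((5*y - 4)^2)/21 + C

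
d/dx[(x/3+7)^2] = 2*x/9 + 14/3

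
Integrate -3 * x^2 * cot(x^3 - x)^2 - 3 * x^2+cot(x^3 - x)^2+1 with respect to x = cot(x^3 - x) + C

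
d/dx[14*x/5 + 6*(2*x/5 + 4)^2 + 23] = 48*x/25 + 22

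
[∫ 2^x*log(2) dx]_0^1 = 1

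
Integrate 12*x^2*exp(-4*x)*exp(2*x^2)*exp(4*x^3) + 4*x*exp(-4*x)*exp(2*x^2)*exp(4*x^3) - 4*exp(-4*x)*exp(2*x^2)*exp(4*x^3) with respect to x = exp(2*x*(2*x^2 + x - 2)) + C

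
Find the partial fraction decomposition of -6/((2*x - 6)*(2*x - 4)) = 3/(2*(x - 2)) - 3/(2*(x - 3))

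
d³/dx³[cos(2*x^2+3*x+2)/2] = 32*x^3*sin(2*x^2 + 3*x + 2) + 72*x^2*sin(2*x^2 + 3*x + 2) + 54*x*sin(2*x^2 + 3*x + 2) - 24*x*cos(2*x^2 + 3*x + 2) + 27*sin(2*x^2 + 3*x + 2)/2 - 18*cos(2*x^2 + 3*x + 2)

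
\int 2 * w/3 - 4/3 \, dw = w^2/3 - 4*w/3 + C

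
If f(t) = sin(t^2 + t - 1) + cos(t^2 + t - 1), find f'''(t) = 8*t^3*sin(t^2 + t - 1) - 8*t^3*cos(t^2 + t - 1) + 12*t^2*sin(t^2 + t - 1) - 12*t^2*cos(t^2 + t - 1) - 6*t*sin(t^2 + t - 1) - 18*t*cos(t^2 + t - 1) - 5*sin(t^2 + t - 1) - 7*cos(t^2 + t - 1)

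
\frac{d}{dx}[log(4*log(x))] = 1/(x*log(x))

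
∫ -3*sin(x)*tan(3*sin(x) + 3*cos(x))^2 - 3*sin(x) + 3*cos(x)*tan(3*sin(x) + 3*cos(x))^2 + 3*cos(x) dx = tan(3*sqrt(2)*sin(x + pi/4)) + C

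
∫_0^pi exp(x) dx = -1 + exp(pi)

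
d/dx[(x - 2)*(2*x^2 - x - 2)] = 6*x^2 - 10*x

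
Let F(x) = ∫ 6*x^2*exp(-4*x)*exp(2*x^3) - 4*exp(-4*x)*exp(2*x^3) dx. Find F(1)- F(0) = -1 + exp(-2)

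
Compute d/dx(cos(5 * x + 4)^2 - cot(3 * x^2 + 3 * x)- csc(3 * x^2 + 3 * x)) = 6*x*cot(3*x^2 + 3*x)^2 + 6*x + 6*x*cos(3*x*(x + 1))/sin(3*x*(x + 1))^2 - 5*sin(10*x + 8) + 3*cot(3*x^2 + 3*x)^2 + 3 + 3*cos(3*x*(x + 1))/sin(3*x*(x + 1))^2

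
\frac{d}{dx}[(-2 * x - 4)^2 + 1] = 8*x + 16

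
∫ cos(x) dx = sin(x) + C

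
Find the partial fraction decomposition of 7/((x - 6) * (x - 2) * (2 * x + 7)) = 28/(209*(2*x + 7)) - 7/(44*(x - 2)) + 7/(76*(x - 6))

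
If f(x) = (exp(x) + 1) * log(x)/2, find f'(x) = (x*exp(x)*log(x) + exp(x) + 1)/(2*x)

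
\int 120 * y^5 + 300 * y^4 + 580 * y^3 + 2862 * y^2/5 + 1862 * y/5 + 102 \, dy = 20*y^6 + 60*y^5 + 145*y^4 + 954*y^3/5 + 931*y^2/5 + 102*y + C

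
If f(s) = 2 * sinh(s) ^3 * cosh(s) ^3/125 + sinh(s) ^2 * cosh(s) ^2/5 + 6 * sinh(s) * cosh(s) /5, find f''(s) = 3*(cosh(2*s) - 1)^2*sinh(2*s)/50 + 4*(cosh(2*s) - 1)^2/5 + 3*(cosh(2*s) + 1)^2*sinh(2*s)/250 + 288*sinh(2*s)/125 + 6*sinh(4*s)/125 + 8*cosh(2*s)/5 - 6/5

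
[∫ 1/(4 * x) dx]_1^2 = log(2)/4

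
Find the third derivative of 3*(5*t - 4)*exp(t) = 15*t*exp(t) + 33*exp(t)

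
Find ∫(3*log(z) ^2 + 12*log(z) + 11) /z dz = (log(z) + 2)^3 - log(z) + C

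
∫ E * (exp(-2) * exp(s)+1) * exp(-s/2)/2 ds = 2*sinh(s/2 - 1) + C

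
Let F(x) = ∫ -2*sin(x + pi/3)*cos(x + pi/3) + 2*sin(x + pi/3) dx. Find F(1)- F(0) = -1/4 + (-1 + cos(1 + pi/3))^2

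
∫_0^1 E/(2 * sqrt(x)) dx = E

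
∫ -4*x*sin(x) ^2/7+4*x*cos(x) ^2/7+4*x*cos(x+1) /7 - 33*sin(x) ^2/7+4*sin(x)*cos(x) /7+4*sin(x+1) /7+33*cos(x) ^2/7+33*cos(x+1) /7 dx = (4*x + 33)*(sin(2*x) + 2*sin(x + 1))/14 + C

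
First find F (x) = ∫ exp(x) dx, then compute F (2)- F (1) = -E + exp(2)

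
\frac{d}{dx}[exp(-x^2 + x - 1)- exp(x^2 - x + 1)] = (-2*x*exp(2*x^2 - 2*x + 2) - 2*x + exp(2*x^2 - 2*x + 2) + 1)*exp(-x^2 + x - 1)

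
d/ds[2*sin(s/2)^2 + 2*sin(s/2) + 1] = sin(s) + cos(s/2)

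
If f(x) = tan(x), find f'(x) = cos(x)^(-2)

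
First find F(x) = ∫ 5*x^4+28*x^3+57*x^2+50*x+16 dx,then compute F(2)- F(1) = 360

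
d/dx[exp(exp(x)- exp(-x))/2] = (exp(exp(x) - exp(-x)) + exp(2*x + exp(x) - exp(-x)))*exp(-x)/2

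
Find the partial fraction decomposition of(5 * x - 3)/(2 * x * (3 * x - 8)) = 31/(16*(3*x - 8)) + 3/(16*x)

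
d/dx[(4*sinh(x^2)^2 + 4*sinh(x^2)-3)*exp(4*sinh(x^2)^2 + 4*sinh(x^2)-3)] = 16*x*(4*sinh(x^2)^3 + 6*sinh(x^2)^2 - 1)*exp(-3)*exp(4*sinh(x^2))*exp(4*sinh(x^2)^2)*cosh(x^2)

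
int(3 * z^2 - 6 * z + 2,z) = z^3 - 3*z^2 + 2*z + C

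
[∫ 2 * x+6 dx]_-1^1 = 12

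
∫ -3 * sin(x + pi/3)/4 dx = 3*cos(x + pi/3)/4 + C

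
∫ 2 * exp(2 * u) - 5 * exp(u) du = (exp(u) - 5)*exp(u) + C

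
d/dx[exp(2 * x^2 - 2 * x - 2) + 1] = (4*x - 2)*exp(2*x^2 - 2*x - 2)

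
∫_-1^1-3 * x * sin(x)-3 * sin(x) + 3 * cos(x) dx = 6*cos(1)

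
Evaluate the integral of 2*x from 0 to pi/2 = pi^2/4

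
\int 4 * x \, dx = 2*x^2 + C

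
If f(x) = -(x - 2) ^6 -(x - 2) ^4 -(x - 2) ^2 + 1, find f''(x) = -30*x^4 + 240*x^3 - 732*x^2 + 1008*x - 530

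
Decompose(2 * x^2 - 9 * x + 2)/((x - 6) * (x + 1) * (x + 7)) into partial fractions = 163/(78*(x + 7)) - 13/(42*(x + 1)) + 20/(91*(x - 6))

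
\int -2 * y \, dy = -y^2 + C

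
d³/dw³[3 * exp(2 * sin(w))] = 6*(-3*sin(2*w) + 2*cos(w) + cos(3*w))*exp(2*sin(w))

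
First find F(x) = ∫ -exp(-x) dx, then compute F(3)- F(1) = -exp(-1) + exp(-3)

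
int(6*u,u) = 3*u^2 + C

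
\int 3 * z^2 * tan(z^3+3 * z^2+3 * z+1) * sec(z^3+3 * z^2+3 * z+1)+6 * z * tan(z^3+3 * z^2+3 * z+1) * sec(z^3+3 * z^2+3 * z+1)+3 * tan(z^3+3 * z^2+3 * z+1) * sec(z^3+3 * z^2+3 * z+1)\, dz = sec((z + 1)^3) + C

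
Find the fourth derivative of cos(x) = cos(x)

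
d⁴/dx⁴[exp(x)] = exp(x)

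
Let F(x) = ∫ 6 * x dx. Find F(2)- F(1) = 9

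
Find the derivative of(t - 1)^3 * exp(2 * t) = 2*t^3*exp(2*t) - 3*t^2*exp(2*t) + exp(2*t)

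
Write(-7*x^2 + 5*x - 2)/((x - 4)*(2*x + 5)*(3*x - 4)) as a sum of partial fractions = 35/(92*(3*x - 4)) - 233/(299*(2*x + 5)) - 47/(52*(x - 4))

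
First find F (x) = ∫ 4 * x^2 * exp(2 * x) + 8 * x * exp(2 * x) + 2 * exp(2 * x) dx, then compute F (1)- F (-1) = 4*exp(2)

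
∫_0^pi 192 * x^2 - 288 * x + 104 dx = -4*pi + 27 + (-3 + 4*pi)^3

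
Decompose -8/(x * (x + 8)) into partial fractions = 1/(x + 8) - 1/x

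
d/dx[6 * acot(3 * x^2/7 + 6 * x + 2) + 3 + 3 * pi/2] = (-252*x - 1764)/(9*x^4 + 252*x^3 + 1848*x^2 + 1176*x + 245)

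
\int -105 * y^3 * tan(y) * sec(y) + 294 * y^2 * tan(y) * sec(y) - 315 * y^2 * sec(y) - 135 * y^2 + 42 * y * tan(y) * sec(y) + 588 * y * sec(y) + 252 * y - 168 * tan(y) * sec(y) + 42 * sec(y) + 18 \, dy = 3*(5*y - 4)*(7*sec(y) + 3)*(-y^2 + 2*y + 2) + C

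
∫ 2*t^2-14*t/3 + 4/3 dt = 2*t^3/3 - 7*t^2/3 + 4*t/3 + C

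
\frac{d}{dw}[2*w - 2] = 2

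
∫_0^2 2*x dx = 4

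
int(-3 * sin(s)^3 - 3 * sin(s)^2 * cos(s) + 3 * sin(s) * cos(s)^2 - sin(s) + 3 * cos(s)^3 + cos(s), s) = sqrt(2)*(5*sin(s + pi/4) - cos(3*s + pi/4))/2 + C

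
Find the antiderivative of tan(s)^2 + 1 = tan(s) + C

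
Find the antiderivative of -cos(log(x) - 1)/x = -sin(log(x) - 1) + C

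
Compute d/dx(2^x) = 2^x*log(2)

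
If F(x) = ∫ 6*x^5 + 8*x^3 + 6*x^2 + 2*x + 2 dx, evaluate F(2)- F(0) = 120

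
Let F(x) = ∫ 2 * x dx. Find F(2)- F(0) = 4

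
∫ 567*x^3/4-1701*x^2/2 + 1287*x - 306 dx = 567*x^4/16 - 567*x^3/2 + 1287*x^2/2 - 306*x + C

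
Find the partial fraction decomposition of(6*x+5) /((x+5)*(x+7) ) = 37/(2*(x + 7)) - 25/(2*(x + 5))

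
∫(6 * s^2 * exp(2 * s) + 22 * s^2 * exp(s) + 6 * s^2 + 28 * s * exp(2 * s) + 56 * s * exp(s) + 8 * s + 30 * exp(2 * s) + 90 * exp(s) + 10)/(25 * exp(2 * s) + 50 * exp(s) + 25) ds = 2*(s*(exp(s) + 1) + 5*exp(s))*(s^2 + 2*s + 5)/(25*(exp(s) + 1)) + C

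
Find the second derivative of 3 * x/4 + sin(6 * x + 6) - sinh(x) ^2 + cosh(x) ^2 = -36*sin(6*x + 6)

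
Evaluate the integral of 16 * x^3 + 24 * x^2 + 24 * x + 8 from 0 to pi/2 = (-2*pi - 4)*(-pi^3/8 - pi - pi^2/4)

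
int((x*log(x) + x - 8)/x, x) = (x - 8)*log(x) + C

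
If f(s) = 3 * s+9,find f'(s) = 3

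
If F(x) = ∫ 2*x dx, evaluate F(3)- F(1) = 8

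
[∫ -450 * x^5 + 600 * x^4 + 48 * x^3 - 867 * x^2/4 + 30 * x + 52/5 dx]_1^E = -3*(-4*exp(2) - 2*E + 5*exp(3))^2 - 97*exp(3)/4 - 203/20 + 52*E/5 + 27*exp(2)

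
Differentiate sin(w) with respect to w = cos(w)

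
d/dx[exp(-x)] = -exp(-x)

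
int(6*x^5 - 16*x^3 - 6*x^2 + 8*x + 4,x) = x^6 - 4*x^4 - 2*x^3 + 4*x^2 + 4*x + C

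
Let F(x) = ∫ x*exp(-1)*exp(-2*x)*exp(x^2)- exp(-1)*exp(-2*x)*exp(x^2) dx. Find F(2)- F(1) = -exp(-2)/2 + exp(-1)/2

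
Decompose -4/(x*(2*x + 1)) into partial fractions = 8/(2*x + 1) - 4/x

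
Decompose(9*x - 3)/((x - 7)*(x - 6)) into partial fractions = -51/(x - 6) + 60/(x - 7)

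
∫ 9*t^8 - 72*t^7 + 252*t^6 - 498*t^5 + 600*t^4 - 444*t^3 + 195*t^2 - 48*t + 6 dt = t^9 - 9*t^8 + 36*t^7 - 83*t^6 + 120*t^5 - 111*t^4 + 65*t^3 - 24*t^2 + 6*t + C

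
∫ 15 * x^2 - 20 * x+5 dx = 5*x^3 - 10*x^2 + 5*x + C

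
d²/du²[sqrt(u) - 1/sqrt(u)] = (-u - 3)/(4*u^(5/2))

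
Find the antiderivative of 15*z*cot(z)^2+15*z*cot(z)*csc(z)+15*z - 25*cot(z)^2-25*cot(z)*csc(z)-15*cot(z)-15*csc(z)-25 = (25 - 15*z)*(cot(z) + csc(z)) + C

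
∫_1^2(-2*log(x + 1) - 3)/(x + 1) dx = -3*log(3) - log(3)^2 + log(2)^2 + 3*log(2)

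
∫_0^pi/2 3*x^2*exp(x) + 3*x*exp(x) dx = -3 + 3*(-pi/2 + 1 + pi^2/4)*exp(pi/2)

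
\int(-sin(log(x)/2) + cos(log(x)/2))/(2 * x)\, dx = sqrt(2)*sin(log(x)/2 + pi/4) + C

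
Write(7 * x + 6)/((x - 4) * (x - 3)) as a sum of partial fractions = -27/(x - 3) + 34/(x - 4)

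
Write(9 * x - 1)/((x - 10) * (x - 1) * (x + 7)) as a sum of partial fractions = -8/(17*(x + 7)) - 1/(9*(x - 1)) + 89/(153*(x - 10))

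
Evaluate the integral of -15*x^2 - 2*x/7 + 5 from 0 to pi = -pi*(-5 + pi/7 + 5*pi^2)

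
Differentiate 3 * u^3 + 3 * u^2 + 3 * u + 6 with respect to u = 9*u^2 + 6*u + 3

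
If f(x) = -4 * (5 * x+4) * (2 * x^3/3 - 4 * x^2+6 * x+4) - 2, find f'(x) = -160*x^3/3 + 208*x^2 - 112*x - 176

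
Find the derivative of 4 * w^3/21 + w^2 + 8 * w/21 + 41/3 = 4*w^2/7 + 2*w + 8/21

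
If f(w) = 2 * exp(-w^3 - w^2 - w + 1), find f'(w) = (-6*w^2 - 4*w - 2)*exp(-w^3 - w^2 - w + 1)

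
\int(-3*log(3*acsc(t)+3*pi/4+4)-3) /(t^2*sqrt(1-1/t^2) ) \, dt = (12*acsc(t) + 3*pi + 16)*log(3*acsc(t) + 3*pi/4 + 4)/4 + C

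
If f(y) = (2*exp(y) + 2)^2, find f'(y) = 8*exp(2*y) + 8*exp(y)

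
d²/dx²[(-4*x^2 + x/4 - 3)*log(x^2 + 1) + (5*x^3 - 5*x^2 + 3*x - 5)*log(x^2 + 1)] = (60*x^5*log(x^2 + 1) + 100*x^5 - 36*x^4*log(x^2 + 1) - 108*x^4 + 120*x^3*log(x^2 + 1) + 153*x^3 - 72*x^2*log(x^2 + 1) - 148*x^2 + 60*x*log(x^2 + 1) + 39*x - 36*log(x^2 + 1) - 32)/(2*x^4 + 4*x^2 + 2)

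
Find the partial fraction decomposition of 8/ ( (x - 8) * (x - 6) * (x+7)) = 8/(195*(x + 7)) - 4/(13*(x - 6)) + 4/(15*(x - 8))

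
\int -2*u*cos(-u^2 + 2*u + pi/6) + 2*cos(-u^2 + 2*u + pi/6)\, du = cos(u^2 - 2*u + pi/3) + C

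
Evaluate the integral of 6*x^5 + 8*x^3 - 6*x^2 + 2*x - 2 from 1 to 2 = 80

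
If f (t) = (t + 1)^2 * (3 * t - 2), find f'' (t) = 18*t + 8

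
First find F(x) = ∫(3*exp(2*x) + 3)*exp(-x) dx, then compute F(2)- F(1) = -3*E - 3*exp(-2) + 3*exp(-1) + 3*exp(2)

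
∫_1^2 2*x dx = 3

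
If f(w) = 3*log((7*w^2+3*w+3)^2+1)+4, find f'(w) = (588*w^3 + 378*w^2 + 306*w + 54)/(49*w^4 + 42*w^3 + 51*w^2 + 18*w + 10)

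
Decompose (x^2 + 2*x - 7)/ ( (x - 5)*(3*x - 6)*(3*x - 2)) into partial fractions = -47/(156*(3*x - 2)) - 1/(36*(x - 2)) + 28/(117*(x - 5))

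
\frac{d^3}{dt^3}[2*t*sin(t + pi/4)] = -2*t*cos(t + pi/4) - 6*sin(t + pi/4)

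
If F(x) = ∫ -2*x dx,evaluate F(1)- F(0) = -1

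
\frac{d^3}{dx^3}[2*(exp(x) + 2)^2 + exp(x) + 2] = 16*exp(2*x) + 9*exp(x)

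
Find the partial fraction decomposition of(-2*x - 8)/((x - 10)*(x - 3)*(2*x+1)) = -4/(21*(2*x + 1)) + 2/(7*(x - 3)) - 4/(21*(x - 10))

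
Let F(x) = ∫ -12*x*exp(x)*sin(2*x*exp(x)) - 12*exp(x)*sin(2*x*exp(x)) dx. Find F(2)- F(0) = -6 + 6*cos(4*exp(2))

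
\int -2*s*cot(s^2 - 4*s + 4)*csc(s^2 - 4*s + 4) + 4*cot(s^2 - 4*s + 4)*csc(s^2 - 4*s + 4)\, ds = csc((s - 2)^2) + C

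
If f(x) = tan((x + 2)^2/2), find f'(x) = x*tan(x^2/2 + 2*x + 2)^2 + x + 2*tan(x^2/2 + 2*x + 2)^2 + 2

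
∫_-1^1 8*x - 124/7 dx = -248/7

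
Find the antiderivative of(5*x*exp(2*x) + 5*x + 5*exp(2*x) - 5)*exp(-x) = 10*x*sinh(x) + C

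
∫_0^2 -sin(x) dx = -1 + cos(2)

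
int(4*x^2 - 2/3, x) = 4*x^3/3 - 2*x/3 + C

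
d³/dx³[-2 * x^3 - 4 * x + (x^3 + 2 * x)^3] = 504*x^6 + 1260*x^4 + 720*x^2 + 36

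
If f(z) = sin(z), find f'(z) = cos(z)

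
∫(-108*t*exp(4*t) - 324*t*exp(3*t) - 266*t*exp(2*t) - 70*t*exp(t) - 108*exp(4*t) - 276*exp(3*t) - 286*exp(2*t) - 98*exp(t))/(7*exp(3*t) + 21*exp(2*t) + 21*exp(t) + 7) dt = -2*(t*exp(t) + 1)*(35*(exp(t) + 1)^2 + 14*(exp(t) + 1)*exp(t) + 5*exp(2*t))/(7*(exp(t) + 1)^2) + C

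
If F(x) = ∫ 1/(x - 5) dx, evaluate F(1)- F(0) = -log(5) + log(4)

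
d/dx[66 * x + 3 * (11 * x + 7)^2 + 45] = 726*x + 528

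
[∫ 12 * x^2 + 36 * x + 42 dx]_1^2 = 124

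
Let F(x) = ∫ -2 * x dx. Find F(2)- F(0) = -4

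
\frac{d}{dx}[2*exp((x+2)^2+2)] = 4*x*exp(x^2 + 4*x + 6) + 8*exp(x^2 + 4*x + 6)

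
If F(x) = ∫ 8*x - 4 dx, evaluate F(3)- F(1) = 24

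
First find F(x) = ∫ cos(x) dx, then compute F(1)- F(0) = sin(1)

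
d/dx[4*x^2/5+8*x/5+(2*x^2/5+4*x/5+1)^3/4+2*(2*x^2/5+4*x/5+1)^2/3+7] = 12*x^5/125 + 12*x^4/25 + 628*x^3/375 + 388*x^2/125 + 127*x/25 + 49/15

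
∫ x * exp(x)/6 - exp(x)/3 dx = (x - 3)*exp(x)/6 + C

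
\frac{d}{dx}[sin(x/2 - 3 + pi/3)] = cos(x/2 - 3 + pi/3)/2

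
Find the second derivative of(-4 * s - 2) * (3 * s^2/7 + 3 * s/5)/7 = -72*s/49 - 228/245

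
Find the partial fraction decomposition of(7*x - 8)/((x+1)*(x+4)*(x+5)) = -43/(4*(x + 5)) + 12/(x + 4) - 5/(4*(x + 1))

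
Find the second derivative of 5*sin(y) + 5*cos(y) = -5*sin(y) - 5*cos(y)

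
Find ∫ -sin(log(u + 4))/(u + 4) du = cos(log(u + 4)) + C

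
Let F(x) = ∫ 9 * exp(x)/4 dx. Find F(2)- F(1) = -9*E/4 + 9*exp(2)/4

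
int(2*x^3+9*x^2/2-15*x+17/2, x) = x^4/2 + 3*x^3/2 - 15*x^2/2 + 17*x/2 + C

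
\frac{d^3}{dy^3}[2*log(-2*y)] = 4/y^3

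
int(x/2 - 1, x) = x^2/4 - x + C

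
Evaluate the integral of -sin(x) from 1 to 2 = -cos(1) + cos(2)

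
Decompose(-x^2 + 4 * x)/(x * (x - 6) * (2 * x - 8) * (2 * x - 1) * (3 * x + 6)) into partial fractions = 2/(165*(2*x - 1)) - 1/(240*(x + 2)) - 1/(528*(x - 6))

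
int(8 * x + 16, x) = 4*x^2 + 16*x + C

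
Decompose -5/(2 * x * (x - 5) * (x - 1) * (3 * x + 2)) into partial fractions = 27/(68*(3*x + 2)) + 1/(8*(x - 1)) - 1/(136*(x - 5)) - 1/(4*x)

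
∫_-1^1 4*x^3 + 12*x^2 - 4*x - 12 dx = -16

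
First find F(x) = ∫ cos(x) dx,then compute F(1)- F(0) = sin(1)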